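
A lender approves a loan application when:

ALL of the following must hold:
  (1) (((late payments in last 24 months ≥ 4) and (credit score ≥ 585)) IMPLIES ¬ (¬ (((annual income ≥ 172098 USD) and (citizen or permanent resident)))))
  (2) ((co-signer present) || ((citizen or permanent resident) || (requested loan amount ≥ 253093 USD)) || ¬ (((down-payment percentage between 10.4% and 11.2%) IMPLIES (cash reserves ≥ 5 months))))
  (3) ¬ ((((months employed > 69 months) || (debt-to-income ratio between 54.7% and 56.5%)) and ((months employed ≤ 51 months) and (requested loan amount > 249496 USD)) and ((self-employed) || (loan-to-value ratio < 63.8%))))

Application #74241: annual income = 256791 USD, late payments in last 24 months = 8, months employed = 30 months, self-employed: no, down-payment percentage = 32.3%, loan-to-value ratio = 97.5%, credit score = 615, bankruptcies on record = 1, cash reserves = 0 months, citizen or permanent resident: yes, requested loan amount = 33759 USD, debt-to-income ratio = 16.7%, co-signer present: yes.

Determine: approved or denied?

Atomic conditions:
  late payments in last 24 months ≥ 4: 8 ≥ 4 is true
  credit score ≥ 585: 615 ≥ 585 is true
  annual income ≥ 172098 USD: 256791 ≥ 172098 is true
  citizen or permanent resident: yes → true
  co-signer present: yes → true
  requested loan amount ≥ 253093 USD: 33759 ≥ 253093 is false
  down-payment percentage between 10.4% and 11.2%: 32.3 in [10.4, 11.2] is false
  cash reserves ≥ 5 months: 0 ≥ 5 is false
  months employed > 69 months: 30 > 69 is false
  debt-to-income ratio between 54.7% and 56.5%: 16.7 in [54.7, 56.5] is false
  months employed ≤ 51 months: 30 ≤ 51 is true
  requested loan amount > 249496 USD: 33759 > 249496 is false
  self-employed: no → false
  loan-to-value ratio < 63.8%: 97.5 < 63.8 is false
Combine:
[1.1] true AND true = true
[1.2.1.1] true AND true = true
[1.2.1] NOT true = false
[1.2] NOT false = true
[1] true → true = true
[2.2] true OR false = true
[2.3.1] false → false (antecedent false ⇒ implication holds) = true
[2.3] NOT true = false
[2] true OR true OR false = true
[3.1.1] false OR false = false
[3.1.2] true AND false = false
[3.1.3] false OR false = false
[3.1] false AND false AND false = false
[3] NOT false = true
[root] true AND true AND true = true
Overall: true → approved

Approved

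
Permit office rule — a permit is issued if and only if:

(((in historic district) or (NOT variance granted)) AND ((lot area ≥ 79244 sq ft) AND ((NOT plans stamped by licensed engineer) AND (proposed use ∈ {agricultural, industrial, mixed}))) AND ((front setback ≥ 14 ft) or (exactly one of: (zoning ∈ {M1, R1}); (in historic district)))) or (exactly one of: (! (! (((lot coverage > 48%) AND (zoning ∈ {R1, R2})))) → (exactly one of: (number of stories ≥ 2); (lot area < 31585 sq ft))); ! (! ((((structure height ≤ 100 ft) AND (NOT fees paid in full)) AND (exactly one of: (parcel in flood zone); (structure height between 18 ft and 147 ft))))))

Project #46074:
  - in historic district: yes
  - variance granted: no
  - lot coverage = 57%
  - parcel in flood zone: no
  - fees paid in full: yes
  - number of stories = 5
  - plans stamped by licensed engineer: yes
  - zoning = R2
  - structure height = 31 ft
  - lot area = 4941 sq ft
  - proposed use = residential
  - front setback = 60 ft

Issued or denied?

Denied

Atomic conditions:
  in historic district: yes → true
  NOT variance granted: no → true
  lot area ≥ 79244 sq ft: 4941 ≥ 79244 is false
  NOT plans stamped by licensed engineer: yes → false
  proposed use ∈ {agricultural, industrial, mixed}: residential is not in the set → false
  front setback ≥ 14 ft: 60 ≥ 14 is true
  zoning ∈ {M1, R1}: R2 is not in the set → false
  lot coverage > 48%: 57 > 48 is true
  zoning ∈ {R1, R2}: R2 is in the set → true
  number of stories ≥ 2: 5 ≥ 2 is true
  lot area < 31585 sq ft: 4941 < 31585 is true
  structure height ≤ 100 ft: 31 ≤ 100 is true
  NOT fees paid in full: yes → false
  parcel in flood zone: no → false
  structure height between 18 ft and 147 ft: 31 in [18, 147] is true
Combine:
[1.1] true OR true = true
[1.2.2] false AND false = false
[1.2] false AND false = false
[1.3.2] exactly-one(false, true) = true
[1.3] true OR true = true
[1] true AND false AND true = false
[2.1.1.1.1] true AND true = true
[2.1.1.1] NOT true = false
[2.1.1] NOT false = true
[2.1.2] exactly-one(true, true) = false
[2.1] true → false = false
[2.2.1.1.1] true AND false = false
[2.2.1.1.2] exactly-one(false, true) = true
[2.2.1.1] false AND true = false
[2.2.1] NOT false = true
[2.2] NOT true = false
[2] exactly-one(false, false) = false
[root] false OR false = false
Overall: false → denied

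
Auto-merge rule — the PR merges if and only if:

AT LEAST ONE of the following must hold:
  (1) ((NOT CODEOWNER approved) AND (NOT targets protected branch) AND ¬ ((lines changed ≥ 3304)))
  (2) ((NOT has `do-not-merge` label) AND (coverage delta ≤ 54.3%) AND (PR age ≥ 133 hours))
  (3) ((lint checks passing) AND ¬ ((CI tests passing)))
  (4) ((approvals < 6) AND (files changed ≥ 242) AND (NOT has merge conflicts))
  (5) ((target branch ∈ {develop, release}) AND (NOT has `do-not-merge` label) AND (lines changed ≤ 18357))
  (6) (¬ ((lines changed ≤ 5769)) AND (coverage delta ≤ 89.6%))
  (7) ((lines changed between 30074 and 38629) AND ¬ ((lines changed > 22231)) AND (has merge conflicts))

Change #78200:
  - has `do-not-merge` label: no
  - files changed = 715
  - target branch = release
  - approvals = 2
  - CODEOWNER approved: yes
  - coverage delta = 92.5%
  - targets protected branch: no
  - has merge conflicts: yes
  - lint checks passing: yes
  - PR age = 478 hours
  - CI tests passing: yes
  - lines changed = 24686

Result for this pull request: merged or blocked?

Blocked

Atomic conditions:
  NOT CODEOWNER approved: yes → false
  NOT targets protected branch: no → true
  lines changed ≥ 3304: 24686 ≥ 3304 is true
  NOT has `do-not-merge` label: no → true
  coverage delta ≤ 54.3%: 92.5 ≤ 54.3 is false
  PR age ≥ 133 hours: 478 ≥ 133 is true
  lint checks passing: yes → true
  CI tests passing: yes → true
  approvals < 6: 2 < 6 is true
  files changed ≥ 242: 715 ≥ 242 is true
  NOT has merge conflicts: yes → false
  target branch ∈ {develop, release}: release is in the set → true
  lines changed ≤ 18357: 24686 ≤ 18357 is false
  lines changed ≤ 5769: 24686 ≤ 5769 is false
  coverage delta ≤ 89.6%: 92.5 ≤ 89.6 is false
  lines changed between 30074 and 38629: 24686 in [30074, 38629] is false
  lines changed > 22231: 24686 > 22231 is true
  has merge conflicts: yes → true
Combine:
[1.3] NOT true = false
[1] false AND true AND false = false
[2] true AND false AND true = false
[3.2] NOT true = false
[3] true AND false = false
[4] true AND true AND false = false
[5] true AND true AND false = false
[6.1] NOT false = true
[6] true AND false = false
[7.2] NOT true = false
[7] false AND false AND true = false
[root] false OR false OR false OR false OR false OR false OR false = false
Overall: false → blocked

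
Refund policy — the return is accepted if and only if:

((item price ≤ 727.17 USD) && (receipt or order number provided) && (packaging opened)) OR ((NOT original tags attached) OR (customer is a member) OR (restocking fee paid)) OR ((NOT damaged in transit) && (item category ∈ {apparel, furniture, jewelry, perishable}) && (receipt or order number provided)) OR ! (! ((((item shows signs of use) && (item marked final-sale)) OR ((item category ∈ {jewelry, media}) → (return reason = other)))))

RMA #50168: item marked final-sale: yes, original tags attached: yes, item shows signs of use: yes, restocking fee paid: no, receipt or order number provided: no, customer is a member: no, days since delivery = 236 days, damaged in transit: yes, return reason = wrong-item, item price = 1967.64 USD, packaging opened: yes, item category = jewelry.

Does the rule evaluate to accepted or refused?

Atomic conditions:
  item price ≤ 727.17 USD: 1967.64 ≤ 727.17 is false
  receipt or order number provided: no → false
  packaging opened: yes → true
  NOT original tags attached: yes → false
  customer is a member: no → false
  restocking fee paid: no → false
  NOT damaged in transit: yes → false
  item category ∈ {apparel, furniture, jewelry, perishable}: jewelry is in the set → true
  item shows signs of use: yes → true
  item marked final-sale: yes → true
  item category ∈ {jewelry, media}: jewelry is in the set → true
  return reason = other: wrong-item == other is false
Combine:
[1] false AND false AND true = false
[2] false OR false OR false = false
[3] false AND true AND false = false
[4.1.1.1] true AND true = true
[4.1.1.2] true → false = false
[4.1.1] true OR false = true
[4.1] NOT true = false
[4] NOT false = true
[root] false OR false OR false OR true = true
Overall: true → accepted

Accepted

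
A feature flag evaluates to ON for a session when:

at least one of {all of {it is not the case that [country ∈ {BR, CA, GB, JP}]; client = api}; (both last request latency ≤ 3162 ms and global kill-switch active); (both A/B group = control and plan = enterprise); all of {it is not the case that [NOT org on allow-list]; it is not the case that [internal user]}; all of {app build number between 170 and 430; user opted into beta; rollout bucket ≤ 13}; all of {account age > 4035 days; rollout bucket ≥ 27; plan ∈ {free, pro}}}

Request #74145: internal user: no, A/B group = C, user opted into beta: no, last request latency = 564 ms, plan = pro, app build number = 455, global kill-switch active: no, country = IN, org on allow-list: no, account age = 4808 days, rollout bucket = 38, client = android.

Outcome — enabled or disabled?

Atomic conditions:
  country ∈ {BR, CA, GB, JP}: IN is not in the set → false
  client = api: android == api is false
  last request latency ≤ 3162 ms: 564 ≤ 3162 is true
  global kill-switch active: no → false
  A/B group = control: C == control is false
  plan = enterprise: pro == enterprise is false
  NOT org on allow-list: no → true
  internal user: no → false
  app build number between 170 and 430: 455 in [170, 430] is false
  user opted into beta: no → false
  rollout bucket ≤ 13: 38 ≤ 13 is false
  account age > 4035 days: 4808 > 4035 is true
  rollout bucket ≥ 27: 38 ≥ 27 is true
  plan ∈ {free, pro}: pro is in the set → true
Combine:
[1.1] NOT false = true
[1] true AND false = false
[2] true AND false = false
[3] false AND false = false
[4.1] NOT true = false
[4.2] NOT false = true
[4] false AND true = false
[5] false AND false AND false = false
[6] true AND true AND true = true
[root] false OR false OR false OR false OR false OR true = true
Overall: true → enabled

Enabled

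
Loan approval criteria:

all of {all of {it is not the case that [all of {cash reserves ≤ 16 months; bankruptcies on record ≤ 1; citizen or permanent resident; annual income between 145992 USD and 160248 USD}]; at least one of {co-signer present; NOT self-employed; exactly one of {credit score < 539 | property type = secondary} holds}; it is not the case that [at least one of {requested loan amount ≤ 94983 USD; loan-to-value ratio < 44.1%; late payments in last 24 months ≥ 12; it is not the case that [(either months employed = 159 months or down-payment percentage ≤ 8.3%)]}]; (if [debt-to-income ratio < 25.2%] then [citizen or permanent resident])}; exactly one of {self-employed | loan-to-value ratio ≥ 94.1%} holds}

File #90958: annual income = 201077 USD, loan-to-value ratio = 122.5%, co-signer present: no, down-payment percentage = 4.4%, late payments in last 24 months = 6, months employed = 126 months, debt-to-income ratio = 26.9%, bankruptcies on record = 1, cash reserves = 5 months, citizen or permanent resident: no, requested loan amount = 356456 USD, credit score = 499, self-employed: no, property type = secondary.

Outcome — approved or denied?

Atomic conditions:
  cash reserves ≤ 16 months: 5 ≤ 16 is true
  bankruptcies on record ≤ 1: 1 ≤ 1 is true
  citizen or permanent resident: no → false
  annual income between 145992 USD and 160248 USD: 201077 in [145992, 160248] is false
  co-signer present: no → false
  NOT self-employed: no → true
  credit score < 539: 499 < 539 is true
  property type = secondary: secondary == secondary is true
  requested loan amount ≤ 94983 USD: 356456 ≤ 94983 is false
  loan-to-value ratio < 44.1%: 122.5 < 44.1 is false
  late payments in last 24 months ≥ 12: 6 ≥ 12 is false
  months employed = 159 months: 126 == 159 is false
  down-payment percentage ≤ 8.3%: 4.4 ≤ 8.3 is true
  debt-to-income ratio < 25.2%: 26.9 < 25.2 is false
  self-employed: no → false
  loan-to-value ratio ≥ 94.1%: 122.5 ≥ 94.1 is true
Combine:
[1.1.1] true AND true AND false AND false = false
[1.1] NOT false = true
[1.2.3] exactly-one(true, true) = false
[1.2] false OR true OR false = true
[1.3.1.4.1] false OR true = true
[1.3.1.4] NOT true = false
[1.3.1] false OR false OR false OR false = false
[1.3] NOT false = true
[1.4] false → false (antecedent false ⇒ implication holds) = true
[1] true AND true AND true AND true = true
[2] exactly-one(false, true) = true
[root] true AND true = true
Overall: true → approved

Approved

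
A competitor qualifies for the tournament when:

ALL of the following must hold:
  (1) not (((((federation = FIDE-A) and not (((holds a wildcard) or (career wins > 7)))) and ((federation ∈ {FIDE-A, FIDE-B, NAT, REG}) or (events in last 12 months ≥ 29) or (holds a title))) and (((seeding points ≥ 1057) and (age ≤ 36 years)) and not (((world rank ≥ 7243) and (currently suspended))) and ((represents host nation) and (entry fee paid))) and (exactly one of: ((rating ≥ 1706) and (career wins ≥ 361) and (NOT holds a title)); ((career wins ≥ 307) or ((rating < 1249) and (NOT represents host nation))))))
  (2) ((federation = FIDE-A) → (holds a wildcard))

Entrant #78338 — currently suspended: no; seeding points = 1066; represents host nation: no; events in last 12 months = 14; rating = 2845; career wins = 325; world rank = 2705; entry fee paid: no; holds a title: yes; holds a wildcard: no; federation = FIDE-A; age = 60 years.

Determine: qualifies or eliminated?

Atomic conditions:
  federation = FIDE-A: FIDE-A == FIDE-A is true
  holds a wildcard: no → false
  career wins > 7: 325 > 7 is true
  federation ∈ {FIDE-A, FIDE-B, NAT, REG}: FIDE-A is in the set → true
  events in last 12 months ≥ 29: 14 ≥ 29 is false
  holds a title: yes → true
  seeding points ≥ 1057: 1066 ≥ 1057 is true
  age ≤ 36 years: 60 ≤ 36 is false
  world rank ≥ 7243: 2705 ≥ 7243 is false
  currently suspended: no → false
  represents host nation: no → false
  entry fee paid: no → false
  rating ≥ 1706: 2845 ≥ 1706 is true
  career wins ≥ 361: 325 ≥ 361 is false
  NOT holds a title: yes → false
  career wins ≥ 307: 325 ≥ 307 is true
  rating < 1249: 2845 < 1249 is false
  NOT represents host nation: no → true
Combine:
[1.1.1.1.2.1] false OR true = true
[1.1.1.1.2] NOT true = false
[1.1.1.1] true AND false = false
[1.1.1.2] true OR false OR true = true
[1.1.1] false AND true = false
[1.1.2.1] true AND false = false
[1.1.2.2.1] false AND false = false
[1.1.2.2] NOT false = true
[1.1.2.3] false AND false = false
[1.1.2] false AND true AND false = false
[1.1.3.1] true AND false AND false = false
[1.1.3.2.2] false AND true = false
[1.1.3.2] true OR false = true
[1.1.3] exactly-one(false, true) = true
[1.1] false AND false AND true = false
[1] NOT false = true
[2] true → false = false
[root] true AND false = false
Overall: false → eliminated

Eliminated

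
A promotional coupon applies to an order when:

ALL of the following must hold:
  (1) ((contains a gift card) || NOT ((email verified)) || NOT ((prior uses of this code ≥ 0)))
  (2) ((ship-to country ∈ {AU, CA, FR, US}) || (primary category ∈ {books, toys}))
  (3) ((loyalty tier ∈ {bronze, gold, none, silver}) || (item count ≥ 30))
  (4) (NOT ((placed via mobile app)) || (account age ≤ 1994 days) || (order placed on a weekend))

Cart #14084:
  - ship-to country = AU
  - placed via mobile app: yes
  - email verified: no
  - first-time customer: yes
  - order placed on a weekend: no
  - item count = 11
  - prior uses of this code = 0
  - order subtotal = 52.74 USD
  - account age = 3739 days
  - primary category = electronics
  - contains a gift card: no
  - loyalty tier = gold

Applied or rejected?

Rejected

Atomic conditions:
  contains a gift card: no → false
  email verified: no → false
  prior uses of this code ≥ 0: 0 ≥ 0 is true
  ship-to country ∈ {AU, CA, FR, US}: AU is in the set → true
  primary category ∈ {books, toys}: electronics is not in the set → false
  loyalty tier ∈ {bronze, gold, none, silver}: gold is in the set → true
  item count ≥ 30: 11 ≥ 30 is false
  placed via mobile app: yes → true
  account age ≤ 1994 days: 3739 ≤ 1994 is false
  order placed on a weekend: no → false
Combine:
[1.2] NOT false = true
[1.3] NOT true = false
[1] false OR true OR false = true
[2] true OR false = true
[3] true OR false = true
[4.1] NOT true = false
[4] false OR false OR false = false
[root] true AND true AND true AND false = false
Overall: false → rejected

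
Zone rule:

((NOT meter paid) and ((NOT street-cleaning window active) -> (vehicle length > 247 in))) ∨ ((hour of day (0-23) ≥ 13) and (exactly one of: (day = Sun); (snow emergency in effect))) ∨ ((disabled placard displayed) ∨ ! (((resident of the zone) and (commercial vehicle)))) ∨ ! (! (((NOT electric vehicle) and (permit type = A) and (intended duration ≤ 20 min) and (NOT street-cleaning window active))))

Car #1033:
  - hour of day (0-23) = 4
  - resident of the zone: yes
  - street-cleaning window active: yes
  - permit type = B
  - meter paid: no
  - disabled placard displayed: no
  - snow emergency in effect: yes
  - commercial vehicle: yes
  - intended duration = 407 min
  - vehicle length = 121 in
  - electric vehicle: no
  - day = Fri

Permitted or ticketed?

Atomic conditions:
  NOT meter paid: no → true
  NOT street-cleaning window active: yes → false
  vehicle length > 247 in: 121 > 247 is false
  hour of day (0-23) ≥ 13: 4 ≥ 13 is false
  day = Sun: Fri == Sun is false
  snow emergency in effect: yes → true
  disabled placard displayed: no → false
  resident of the zone: yes → true
  commercial vehicle: yes → true
  NOT electric vehicle: no → true
  permit type = A: B == A is false
  intended duration ≤ 20 min: 407 ≤ 20 is false
Combine:
[1.2] false → false (antecedent false ⇒ implication holds) = true
[1] true AND true = true
[2.2] exactly-one(false, true) = true
[2] false AND true = false
[3.2.1] true AND true = true
[3.2] NOT true = false
[3] false OR false = false
[4.1.1] true AND false AND false AND false = false
[4.1] NOT false = true
[4] NOT true = false
[root] true OR false OR false OR false = true
Overall: true → permitted

Permitted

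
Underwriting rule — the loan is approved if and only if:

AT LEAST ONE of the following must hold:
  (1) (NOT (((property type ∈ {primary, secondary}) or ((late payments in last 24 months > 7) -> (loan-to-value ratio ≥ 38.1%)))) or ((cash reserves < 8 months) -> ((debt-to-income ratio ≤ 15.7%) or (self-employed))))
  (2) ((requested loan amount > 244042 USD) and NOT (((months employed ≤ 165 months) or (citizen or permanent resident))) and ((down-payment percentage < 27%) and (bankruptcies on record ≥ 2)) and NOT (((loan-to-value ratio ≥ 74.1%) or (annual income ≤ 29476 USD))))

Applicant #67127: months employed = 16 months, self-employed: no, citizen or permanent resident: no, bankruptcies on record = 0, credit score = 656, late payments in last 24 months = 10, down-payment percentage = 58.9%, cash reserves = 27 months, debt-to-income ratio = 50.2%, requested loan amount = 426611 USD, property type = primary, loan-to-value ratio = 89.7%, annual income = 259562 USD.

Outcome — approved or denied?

Approved

Atomic conditions:
  property type ∈ {primary, secondary}: primary is in the set → true
  late payments in last 24 months > 7: 10 > 7 is true
  loan-to-value ratio ≥ 38.1%: 89.7 ≥ 38.1 is true
  cash reserves < 8 months: 27 < 8 is false
  debt-to-income ratio ≤ 15.7%: 50.2 ≤ 15.7 is false
  self-employed: no → false
  requested loan amount > 244042 USD: 426611 > 244042 is true
  months employed ≤ 165 months: 16 ≤ 165 is true
  citizen or permanent resident: no → false
  down-payment percentage < 27%: 58.9 < 27 is false
  bankruptcies on record ≥ 2: 0 ≥ 2 is false
  loan-to-value ratio ≥ 74.1%: 89.7 ≥ 74.1 is true
  annual income ≤ 29476 USD: 259562 ≤ 29476 is false
Combine:
[1.1.1.2] true → true = true
[1.1.1] true OR true = true
[1.1] NOT true = false
[1.2.2] false OR false = false
[1.2] false → false (antecedent false ⇒ implication holds) = true
[1] false OR true = true
[2.2.1] true OR false = true
[2.2] NOT true = false
[2.3] false AND false = false
[2.4.1] true OR false = true
[2.4] NOT true = false
[2] true AND false AND false AND false = false
[root] true OR false = true
Overall: true → approved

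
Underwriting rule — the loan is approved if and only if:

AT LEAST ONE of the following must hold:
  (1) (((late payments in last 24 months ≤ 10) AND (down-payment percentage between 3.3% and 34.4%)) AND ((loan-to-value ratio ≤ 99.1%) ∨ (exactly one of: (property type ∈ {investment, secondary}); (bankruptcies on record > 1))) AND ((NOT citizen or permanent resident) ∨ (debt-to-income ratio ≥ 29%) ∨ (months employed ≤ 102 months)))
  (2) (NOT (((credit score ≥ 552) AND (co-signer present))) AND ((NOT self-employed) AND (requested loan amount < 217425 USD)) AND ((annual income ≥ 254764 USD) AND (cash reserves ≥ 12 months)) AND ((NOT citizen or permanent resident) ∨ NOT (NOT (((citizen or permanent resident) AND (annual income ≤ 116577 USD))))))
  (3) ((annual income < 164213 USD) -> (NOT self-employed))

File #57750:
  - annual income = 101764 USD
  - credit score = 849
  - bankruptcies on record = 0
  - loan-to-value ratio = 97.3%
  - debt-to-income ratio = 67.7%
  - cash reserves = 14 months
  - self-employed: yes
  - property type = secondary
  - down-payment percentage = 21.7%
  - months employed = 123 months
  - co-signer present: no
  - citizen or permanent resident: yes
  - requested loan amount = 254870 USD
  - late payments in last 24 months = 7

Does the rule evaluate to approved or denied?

Approved

Atomic conditions:
  late payments in last 24 months ≤ 10: 7 ≤ 10 is true
  down-payment percentage between 3.3% and 34.4%: 21.7 in [3.3, 34.4] is true
  loan-to-value ratio ≤ 99.1%: 97.3 ≤ 99.1 is true
  property type ∈ {investment, secondary}: secondary is in the set → true
  bankruptcies on record > 1: 0 > 1 is false
  NOT citizen or permanent resident: yes → false
  debt-to-income ratio ≥ 29%: 67.7 ≥ 29 is true
  months employed ≤ 102 months: 123 ≤ 102 is false
  credit score ≥ 552: 849 ≥ 552 is true
  co-signer present: no → false
  NOT self-employed: yes → false
  requested loan amount < 217425 USD: 254870 < 217425 is false
  annual income ≥ 254764 USD: 101764 ≥ 254764 is false
  cash reserves ≥ 12 months: 14 ≥ 12 is true
  citizen or permanent resident: yes → true
  annual income ≤ 116577 USD: 101764 ≤ 116577 is true
  annual income < 164213 USD: 101764 < 164213 is true
Combine:
[1.1] true AND true = true
[1.2.2] exactly-one(true, false) = true
[1.2] true OR true = true
[1.3] false OR true OR false = true
[1] true AND true AND true = true
[2.1.1] true AND false = false
[2.1] NOT false = true
[2.2] false AND false = false
[2.3] false AND true = false
[2.4.2.1.1] true AND true = true
[2.4.2.1] NOT true = false
[2.4.2] NOT false = true
[2.4] false OR true = true
[2] true AND false AND false AND true = false
[3] true → false = false
[root] true OR false OR false = true
Overall: true → approved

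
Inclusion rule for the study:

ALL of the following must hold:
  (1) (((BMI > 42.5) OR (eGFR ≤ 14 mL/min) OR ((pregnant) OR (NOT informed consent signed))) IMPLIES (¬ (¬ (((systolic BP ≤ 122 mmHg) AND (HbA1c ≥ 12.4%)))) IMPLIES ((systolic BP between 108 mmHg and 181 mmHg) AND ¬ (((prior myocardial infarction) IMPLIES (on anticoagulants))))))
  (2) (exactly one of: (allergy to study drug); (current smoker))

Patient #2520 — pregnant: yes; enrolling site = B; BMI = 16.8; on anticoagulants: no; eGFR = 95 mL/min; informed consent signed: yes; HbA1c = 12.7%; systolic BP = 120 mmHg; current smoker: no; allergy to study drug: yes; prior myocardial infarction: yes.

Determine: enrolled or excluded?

Enrolled

Atomic conditions:
  BMI > 42.5: 16.8 > 42.5 is false
  eGFR ≤ 14 mL/min: 95 ≤ 14 is false
  pregnant: yes → true
  NOT informed consent signed: yes → false
  systolic BP ≤ 122 mmHg: 120 ≤ 122 is true
  HbA1c ≥ 12.4%: 12.7 ≥ 12.4 is true
  systolic BP between 108 mmHg and 181 mmHg: 120 in [108, 181] is true
  prior myocardial infarction: yes → true
  on anticoagulants: no → false
  allergy to study drug: yes → true
  current smoker: no → false
Combine:
[1.1.3] true OR false = true
[1.1] false OR false OR true = true
[1.2.1.1.1] true AND true = true
[1.2.1.1] NOT true = false
[1.2.1] NOT false = true
[1.2.2.2.1] true → false = false
[1.2.2.2] NOT false = true
[1.2.2] true AND true = true
[1.2] true → true = true
[1] true → true = true
[2] exactly-one(true, false) = true
[root] true AND true = true
Overall: true → enrolled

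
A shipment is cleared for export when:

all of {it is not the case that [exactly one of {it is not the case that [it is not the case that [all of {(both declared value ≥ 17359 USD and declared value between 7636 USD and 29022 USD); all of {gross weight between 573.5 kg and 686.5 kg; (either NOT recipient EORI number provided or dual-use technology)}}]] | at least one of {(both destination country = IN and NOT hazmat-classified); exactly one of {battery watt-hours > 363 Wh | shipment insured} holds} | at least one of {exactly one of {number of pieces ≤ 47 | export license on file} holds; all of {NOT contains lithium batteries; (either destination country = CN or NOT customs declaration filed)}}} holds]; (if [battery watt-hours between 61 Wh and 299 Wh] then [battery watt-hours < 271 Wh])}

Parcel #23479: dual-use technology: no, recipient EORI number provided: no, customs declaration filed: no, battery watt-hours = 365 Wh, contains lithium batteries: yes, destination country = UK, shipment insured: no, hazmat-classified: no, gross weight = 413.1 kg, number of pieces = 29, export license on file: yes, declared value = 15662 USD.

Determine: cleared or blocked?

Atomic conditions:
  declared value ≥ 17359 USD: 15662 ≥ 17359 is false
  declared value between 7636 USD and 29022 USD: 15662 in [7636, 29022] is true
  gross weight between 573.5 kg and 686.5 kg: 413.1 in [573.5, 686.5] is false
  NOT recipient EORI number provided: no → true
  dual-use technology: no → false
  destination country = IN: UK == IN is false
  NOT hazmat-classified: no → true
  battery watt-hours > 363 Wh: 365 > 363 is true
  shipment insured: no → false
  number of pieces ≤ 47: 29 ≤ 47 is true
  export license on file: yes → true
  NOT contains lithium batteries: yes → false
  destination country = CN: UK == CN is false
  NOT customs declaration filed: no → true
  battery watt-hours between 61 Wh and 299 Wh: 365 in [61, 299] is false
  battery watt-hours < 271 Wh: 365 < 271 is false
Combine:
[1.1.1.1.1.1] false AND true = false
[1.1.1.1.1.2.2] true OR false = true
[1.1.1.1.1.2] false AND true = false
[1.1.1.1.1] false AND false = false
[1.1.1.1] NOT false = true
[1.1.1] NOT true = false
[1.1.2.1] false AND true = false
[1.1.2.2] exactly-one(true, false) = true
[1.1.2] false OR true = true
[1.1.3.1] exactly-one(true, true) = false
[1.1.3.2.2] false OR true = true
[1.1.3.2] false AND true = false
[1.1.3] false OR false = false
[1.1] exactly-one(false, true, false) = true
[1] NOT true = false
[2] false → false (antecedent false ⇒ implication holds) = true
[root] false AND true = false
Overall: false → blocked

Blocked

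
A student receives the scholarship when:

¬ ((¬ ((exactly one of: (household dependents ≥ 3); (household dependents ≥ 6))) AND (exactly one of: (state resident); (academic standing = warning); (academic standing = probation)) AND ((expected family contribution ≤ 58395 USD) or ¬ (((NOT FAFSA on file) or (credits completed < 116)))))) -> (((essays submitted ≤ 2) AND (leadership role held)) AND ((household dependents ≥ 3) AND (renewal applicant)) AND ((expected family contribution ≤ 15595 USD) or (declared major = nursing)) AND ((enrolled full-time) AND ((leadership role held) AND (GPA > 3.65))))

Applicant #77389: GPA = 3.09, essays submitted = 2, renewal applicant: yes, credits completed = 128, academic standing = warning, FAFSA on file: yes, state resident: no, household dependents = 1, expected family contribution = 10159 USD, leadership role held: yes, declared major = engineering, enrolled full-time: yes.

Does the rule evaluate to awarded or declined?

Awarded

Atomic conditions:
  household dependents ≥ 3: 1 ≥ 3 is false
  household dependents ≥ 6: 1 ≥ 6 is false
  state resident: no → false
  academic standing = warning: warning == warning is true
  academic standing = probation: warning == probation is false
  expected family contribution ≤ 58395 USD: 10159 ≤ 58395 is true
  NOT FAFSA on file: yes → false
  credits completed < 116: 128 < 116 is false
  essays submitted ≤ 2: 2 ≤ 2 is true
  leadership role held: yes → true
  renewal applicant: yes → true
  expected family contribution ≤ 15595 USD: 10159 ≤ 15595 is true
  declared major = nursing: engineering == nursing is false
  enrolled full-time: yes → true
  GPA > 3.65: 3.09 > 3.65 is false
Combine:
[1.1.1.1] exactly-one(false, false) = false
[1.1.1] NOT false = true
[1.1.2] exactly-one(false, true, false) = true
[1.1.3.2.1] false OR false = false
[1.1.3.2] NOT false = true
[1.1.3] true OR true = true
[1.1] true AND true AND true = true
[1] NOT true = false
[2.1] true AND true = true
[2.2] false AND true = false
[2.3] true OR false = true
[2.4.2] true AND false = false
[2.4] true AND false = false
[2] true AND false AND true AND false = false
[root] false → false (antecedent false ⇒ implication holds) = true
Overall: true → awarded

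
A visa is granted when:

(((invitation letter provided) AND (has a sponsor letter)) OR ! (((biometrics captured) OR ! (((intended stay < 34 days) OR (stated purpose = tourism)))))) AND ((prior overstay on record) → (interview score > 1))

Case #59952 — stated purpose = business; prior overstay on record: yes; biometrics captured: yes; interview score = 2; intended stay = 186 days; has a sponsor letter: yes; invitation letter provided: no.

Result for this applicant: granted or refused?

Refused

Atomic conditions:
  invitation letter provided: no → false
  has a sponsor letter: yes → true
  biometrics captured: yes → true
  intended stay < 34 days: 186 < 34 is false
  stated purpose = tourism: business == tourism is false
  prior overstay on record: yes → true
  interview score > 1: 2 > 1 is true
Combine:
[1.1] false AND true = false
[1.2.1.2.1] false OR false = false
[1.2.1.2] NOT false = true
[1.2.1] true OR true = true
[1.2] NOT true = false
[1] false OR false = false
[2] true → true = true
[root] false AND true = false
Overall: false → refused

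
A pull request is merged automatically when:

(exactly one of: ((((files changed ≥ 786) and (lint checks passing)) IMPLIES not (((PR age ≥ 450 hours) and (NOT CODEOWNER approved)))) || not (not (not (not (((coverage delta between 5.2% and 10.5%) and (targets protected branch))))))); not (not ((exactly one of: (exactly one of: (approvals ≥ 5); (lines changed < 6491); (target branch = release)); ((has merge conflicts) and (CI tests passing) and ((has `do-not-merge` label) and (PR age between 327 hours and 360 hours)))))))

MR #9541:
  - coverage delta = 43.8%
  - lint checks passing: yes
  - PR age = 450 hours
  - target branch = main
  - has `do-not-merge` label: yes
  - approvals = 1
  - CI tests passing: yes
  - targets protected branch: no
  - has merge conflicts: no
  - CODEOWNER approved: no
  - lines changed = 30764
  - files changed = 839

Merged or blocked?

Atomic conditions:
  files changed ≥ 786: 839 ≥ 786 is true
  lint checks passing: yes → true
  PR age ≥ 450 hours: 450 ≥ 450 is true
  NOT CODEOWNER approved: no → true
  coverage delta between 5.2% and 10.5%: 43.8 in [5.2, 10.5] is false
  targets protected branch: no → false
  approvals ≥ 5: 1 ≥ 5 is false
  lines changed < 6491: 30764 < 6491 is false
  target branch = release: main == release is false
  has merge conflicts: no → false
  CI tests passing: yes → true
  has `do-not-merge` label: yes → true
  PR age between 327 hours and 360 hours: 450 in [327, 360] is false
Combine:
[1.1.1] true AND true = true
[1.1.2.1] true AND true = true
[1.1.2] NOT true = false
[1.1] true → false = false
[1.2.1.1.1.1] false AND false = false
[1.2.1.1.1] NOT false = true
[1.2.1.1] NOT true = false
[1.2.1] NOT false = true
[1.2] NOT true = false
[1] false OR false = false
[2.1.1.1] exactly-one(false, false, false) = false
[2.1.1.2.3] true AND false = false
[2.1.1.2] false AND true AND false = false
[2.1.1] exactly-one(false, false) = false
[2.1] NOT false = true
[2] NOT true = false
[root] exactly-one(false, false) = false
Overall: false → blocked

Blocked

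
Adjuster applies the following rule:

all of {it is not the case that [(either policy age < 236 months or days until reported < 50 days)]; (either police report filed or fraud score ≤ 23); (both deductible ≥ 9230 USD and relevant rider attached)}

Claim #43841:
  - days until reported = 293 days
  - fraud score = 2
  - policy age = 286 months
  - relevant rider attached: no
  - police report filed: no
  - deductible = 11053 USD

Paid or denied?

Atomic conditions:
  policy age < 236 months: 286 < 236 is false
  days until reported < 50 days: 293 < 50 is false
  police report filed: no → false
  fraud score ≤ 23: 2 ≤ 23 is true
  deductible ≥ 9230 USD: 11053 ≥ 9230 is true
  relevant rider attached: no → false
Combine:
[1.1] false OR false = false
[1] NOT false = true
[2] false OR true = true
[3] true AND false = false
[root] true AND true AND false = false
Overall: false → denied

Denied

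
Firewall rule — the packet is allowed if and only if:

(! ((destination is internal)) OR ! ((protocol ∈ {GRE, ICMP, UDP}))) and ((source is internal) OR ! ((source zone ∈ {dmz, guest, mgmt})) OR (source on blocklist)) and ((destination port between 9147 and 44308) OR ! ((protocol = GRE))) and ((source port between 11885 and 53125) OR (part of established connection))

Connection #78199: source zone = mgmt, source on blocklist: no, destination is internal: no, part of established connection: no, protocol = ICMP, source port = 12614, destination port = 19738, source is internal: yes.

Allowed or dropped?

Atomic conditions:
  destination is internal: no → false
  protocol ∈ {GRE, ICMP, UDP}: ICMP is in the set → true
  source is internal: yes → true
  source zone ∈ {dmz, guest, mgmt}: mgmt is in the set → true
  source on blocklist: no → false
  destination port between 9147 and 44308: 19738 in [9147, 44308] is true
  protocol = GRE: ICMP == GRE is false
  source port between 11885 and 53125: 12614 in [11885, 53125] is true
  part of established connection: no → false
Combine:
[1.1] NOT false = true
[1.2] NOT true = false
[1] true OR false = true
[2.2] NOT true = false
[2] true OR false OR false = true
[3.2] NOT false = true
[3] true OR true = true
[4] true OR false = true
[root] true AND true AND true AND true = true
Overall: true → allowed

Allowed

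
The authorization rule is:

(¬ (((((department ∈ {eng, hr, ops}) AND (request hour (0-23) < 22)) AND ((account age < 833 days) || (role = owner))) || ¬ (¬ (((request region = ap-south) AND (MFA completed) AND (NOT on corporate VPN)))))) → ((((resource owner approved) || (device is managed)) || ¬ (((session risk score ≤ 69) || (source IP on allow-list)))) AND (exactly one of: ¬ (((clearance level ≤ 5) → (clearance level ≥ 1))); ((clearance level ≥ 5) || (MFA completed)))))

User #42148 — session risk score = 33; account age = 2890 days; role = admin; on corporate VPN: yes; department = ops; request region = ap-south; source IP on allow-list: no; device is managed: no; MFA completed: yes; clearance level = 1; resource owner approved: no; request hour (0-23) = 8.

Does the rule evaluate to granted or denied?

Atomic conditions:
  department ∈ {eng, hr, ops}: ops is in the set → true
  request hour (0-23) < 22: 8 < 22 is true
  account age < 833 days: 2890 < 833 is false
  role = owner: admin == owner is false
  request region = ap-south: ap-south == ap-south is true
  MFA completed: yes → true
  NOT on corporate VPN: yes → false
  resource owner approved: no → false
  device is managed: no → false
  session risk score ≤ 69: 33 ≤ 69 is true
  source IP on allow-list: no → false
  clearance level ≤ 5: 1 ≤ 5 is true
  clearance level ≥ 1: 1 ≥ 1 is true
  clearance level ≥ 5: 1 ≥ 5 is false
Combine:
[1.1.1.1] true AND true = true
[1.1.1.2] false OR false = false
[1.1.1] true AND false = false
[1.1.2.1.1] true AND true AND false = false
[1.1.2.1] NOT false = true
[1.1.2] NOT true = false
[1.1] false OR false = false
[1] NOT false = true
[2.1.1] false OR false = false
[2.1.2.1] true OR false = true
[2.1.2] NOT true = false
[2.1] false OR false = false
[2.2.1.1] true → true = true
[2.2.1] NOT true = false
[2.2.2] false OR true = true
[2.2] exactly-one(false, true) = true
[2] false AND true = false
[root] true → false = false
Overall: false → denied

Denied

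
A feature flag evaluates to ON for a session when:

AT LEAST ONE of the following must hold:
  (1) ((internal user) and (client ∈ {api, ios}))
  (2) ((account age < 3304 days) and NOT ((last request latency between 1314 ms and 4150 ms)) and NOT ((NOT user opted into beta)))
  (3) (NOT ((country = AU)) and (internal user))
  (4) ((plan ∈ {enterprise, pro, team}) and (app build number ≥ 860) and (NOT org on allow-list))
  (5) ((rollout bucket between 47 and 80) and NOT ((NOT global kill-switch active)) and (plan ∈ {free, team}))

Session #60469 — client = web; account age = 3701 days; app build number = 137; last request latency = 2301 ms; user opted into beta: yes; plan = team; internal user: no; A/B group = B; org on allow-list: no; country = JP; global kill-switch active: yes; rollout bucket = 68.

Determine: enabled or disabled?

Atomic conditions:
  internal user: no → false
  client ∈ {api, ios}: web is not in the set → false
  account age < 3304 days: 3701 < 3304 is false
  last request latency between 1314 ms and 4150 ms: 2301 in [1314, 4150] is true
  NOT user opted into beta: yes → false
  country = AU: JP == AU is false
  plan ∈ {enterprise, pro, team}: team is in the set → true
  app build number ≥ 860: 137 ≥ 860 is false
  NOT org on allow-list: no → true
  rollout bucket between 47 and 80: 68 in [47, 80] is true
  NOT global kill-switch active: yes → false
  plan ∈ {free, team}: team is in the set → true
Combine:
[1] false AND false = false
[2.2] NOT true = false
[2.3] NOT false = true
[2] false AND false AND true = false
[3.1] NOT false = true
[3] true AND false = false
[4] true AND false AND true = false
[5.2] NOT false = true
[5] true AND true AND true = true
[root] false OR false OR false OR false OR true = true
Overall: true → enabled

Enabled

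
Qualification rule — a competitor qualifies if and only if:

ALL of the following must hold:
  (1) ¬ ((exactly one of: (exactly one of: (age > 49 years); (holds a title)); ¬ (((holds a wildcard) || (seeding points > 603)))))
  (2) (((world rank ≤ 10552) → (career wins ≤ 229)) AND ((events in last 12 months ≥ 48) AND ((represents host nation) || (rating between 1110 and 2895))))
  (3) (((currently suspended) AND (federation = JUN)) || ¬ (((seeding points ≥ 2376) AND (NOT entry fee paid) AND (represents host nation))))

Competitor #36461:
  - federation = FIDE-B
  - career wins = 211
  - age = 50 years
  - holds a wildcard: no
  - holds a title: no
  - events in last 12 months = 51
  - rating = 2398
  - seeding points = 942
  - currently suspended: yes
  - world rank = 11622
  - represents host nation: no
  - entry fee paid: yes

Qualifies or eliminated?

Eliminated

Atomic conditions:
  age > 49 years: 50 > 49 is true
  holds a title: no → false
  holds a wildcard: no → false
  seeding points > 603: 942 > 603 is true
  world rank ≤ 10552: 11622 ≤ 10552 is false
  career wins ≤ 229: 211 ≤ 229 is true
  events in last 12 months ≥ 48: 51 ≥ 48 is true
  represents host nation: no → false
  rating between 1110 and 2895: 2398 in [1110, 2895] is true
  currently suspended: yes → true
  federation = JUN: FIDE-B == JUN is false
  seeding points ≥ 2376: 942 ≥ 2376 is false
  NOT entry fee paid: yes → false
Combine:
[1.1.1] exactly-one(true, false) = true
[1.1.2.1] false OR true = true
[1.1.2] NOT true = false
[1.1] exactly-one(true, false) = true
[1] NOT true = false
[2.1] false → true (antecedent false ⇒ implication holds) = true
[2.2.2] false OR true = true
[2.2] true AND true = true
[2] true AND true = true
[3.1] true AND false = false
[3.2.1] false AND false AND false = false
[3.2] NOT false = true
[3] false OR true = true
[root] false AND true AND true = false
Overall: false → eliminated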